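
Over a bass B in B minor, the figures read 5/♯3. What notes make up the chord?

A third above B in this key is D, raised to D# by the sharp.
A fifth above B in this key is F#.
Together with the bass B, this spells B major in root position.

B, D#, F#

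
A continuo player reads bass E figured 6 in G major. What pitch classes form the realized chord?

The written figures 6 are shorthand for 6/3: the 3 is implied.
A third above E in this key is G.
A sixth above E in this key is C.
Together with the bass E, this spells C major in first inversion.

E, G, C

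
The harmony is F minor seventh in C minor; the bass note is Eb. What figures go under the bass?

Eb is the seventh of F minor seventh, so the chord is in third inversion.
A seventh chord in third inversion is figured 6/4/2, conventionally abbreviated 4/2.

4/2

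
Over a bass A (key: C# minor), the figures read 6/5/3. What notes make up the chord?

A third above A in this key is C#.
A fifth above A in this key is E.
A sixth above A in this key is F#.
Together with the bass A, this spells F# minor seventh in first inversion.

A, C#, E, F#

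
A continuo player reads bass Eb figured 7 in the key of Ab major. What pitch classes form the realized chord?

Eb, G, Bb, Db

The written figures 7 are shorthand for 7/5/3: the 5/3 are implied.
A third above Eb in this key is G.
A fifth above Eb in this key is Bb.
A seventh above Eb in this key is Db.
Together with the bass Eb, this spells Eb dominant seventh in root position.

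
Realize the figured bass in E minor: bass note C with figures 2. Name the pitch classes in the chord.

C, D, F#, A

The written figures 2 are shorthand for 6/4/2: the 6/4 are implied.
A second above C in this key is D.
A fourth above C in this key is F#.
A sixth above C in this key is A.
Together with the bass C, this spells D dominant seventh in third inversion.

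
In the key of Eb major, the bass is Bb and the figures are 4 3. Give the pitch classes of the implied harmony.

The written figures 4 3 are shorthand for 6/4/3: the 6 is implied.
A third above Bb in this key is D.
A fourth above Bb in this key is Eb.
A sixth above Bb in this key is G.
Together with the bass Bb, this spells Eb major seventh in second inversion.

Bb, D, Eb, G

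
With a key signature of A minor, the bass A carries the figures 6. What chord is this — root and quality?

F major

The figures 6 indicate a triad in first inversion.
In first inversion the root lies a sixth above the bass: a sixth above A in A minor is F.
The chord tones are A, C, F, giving F major.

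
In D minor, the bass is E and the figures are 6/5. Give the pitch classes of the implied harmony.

The written figures 6/5 are shorthand for 6/5/3: the 3 is implied.
A third above E in this key is G.
A fifth above E in this key is Bb.
A sixth above E in this key is C.
Together with the bass E, this spells C dominant seventh in first inversion.

E, G, Bb, C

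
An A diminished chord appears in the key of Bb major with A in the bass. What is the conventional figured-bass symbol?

no figures

A is the root of A diminished, so the chord is in root position.
A triad in root position is figured 5/3, conventionally abbreviated (no figures — root-position triad).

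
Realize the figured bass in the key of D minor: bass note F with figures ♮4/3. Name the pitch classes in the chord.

F, A, B, D

The written figures ♮4/3 are shorthand for 6/4/3: the 6 is implied.
A third above F in this key is A.
A fourth above F in this key is Bb, made natural (B) by the ♮ figure.
A sixth above F in this key is D.
Together with the bass F, this spells B half-diminished seventh in second inversion.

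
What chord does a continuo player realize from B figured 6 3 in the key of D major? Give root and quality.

The figures 6 3 indicate a triad in first inversion.
In first inversion the root lies a sixth above the bass: a sixth above B in D major is G.
The chord tones are B, D, G, giving G major.

G major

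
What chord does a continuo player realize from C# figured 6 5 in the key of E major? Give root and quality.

A major seventh

The figures 6 5 indicate a seventh chord in first inversion.
In first inversion the root lies a sixth above the bass: a sixth above C# in E major is A.
The chord tones are C#, E, G#, A, giving A major seventh.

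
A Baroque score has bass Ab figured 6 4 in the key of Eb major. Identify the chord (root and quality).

The figures 6 4 indicate a triad in second inversion.
In second inversion the root lies a fourth above the bass: a fourth above Ab in Eb major is D.
The chord tones are Ab, D, F, giving D diminished.

D diminished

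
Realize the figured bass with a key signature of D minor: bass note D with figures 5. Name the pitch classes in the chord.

D, F, A

The written figures 5 are shorthand for 5/3: the 3 is implied.
A third above D in this key is F.
A fifth above D in this key is A.
Together with the bass D, this spells D minor in root position.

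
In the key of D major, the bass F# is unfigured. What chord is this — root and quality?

An unfigured bass indicates a triad in root position.
In root position the bass is the root, so the root is F#.
The chord tones are F#, A, C#, giving F# minor.

F# minor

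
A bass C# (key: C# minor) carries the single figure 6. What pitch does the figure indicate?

Counting 5 letter steps above C# lands on A; in C# minor, that letter is A.

A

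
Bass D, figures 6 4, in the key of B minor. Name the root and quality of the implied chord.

G major

The figures 6 4 indicate a triad in second inversion.
In second inversion the root lies a fourth above the bass: a fourth above D in B minor is G.
The chord tones are D, G, B, giving G major.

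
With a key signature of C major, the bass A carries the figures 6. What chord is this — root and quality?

The figures 6 indicate a triad in first inversion.
In first inversion the root lies a sixth above the bass: a sixth above A in C major is F.
The chord tones are A, C, F, giving F major.

F major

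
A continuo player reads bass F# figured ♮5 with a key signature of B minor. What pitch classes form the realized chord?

The written figures ♮5 are shorthand for 5/3: the 3 is implied.
A third above F# in this key is A.
A fifth above F# in this key is C#, made natural (C) by the ♮ figure.
Together with the bass F#, this spells F# diminished in root position.

F#, A, C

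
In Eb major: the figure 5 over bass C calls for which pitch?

Counting 4 letter steps above C lands on G; in Eb major, that letter is G.

G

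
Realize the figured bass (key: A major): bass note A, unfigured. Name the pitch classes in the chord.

An unfigured bass implies 5/3.
A third above A in this key is C#.
A fifth above A in this key is E.
Together with the bass A, this spells A major in root position.

A, C#, E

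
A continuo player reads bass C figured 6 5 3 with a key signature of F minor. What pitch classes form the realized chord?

A third above C in this key is Eb.
A fifth above C in this key is G.
A sixth above C in this key is Ab.
Together with the bass C, this spells Ab major seventh in first inversion.

C, Eb, G, Ab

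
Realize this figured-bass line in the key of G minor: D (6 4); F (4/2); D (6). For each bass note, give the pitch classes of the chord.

D, G, Bb | F, G, Bb, D | D, F, Bb

D (6/4): D, G, Bb.
F (6/4/2): F, G, Bb, D.
D (6/3): D, F, Bb.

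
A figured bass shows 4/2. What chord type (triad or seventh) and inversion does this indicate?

seventh chord, third inversion

4/2 is shorthand for 6/4/2.
Intervals of 6/4/2 above the bass form a seventh chord; the bass is the seventh, so this is third inversion.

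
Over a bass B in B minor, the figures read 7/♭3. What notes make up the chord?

B, Db, F#, A

The written figures 7/♭3 are shorthand for 7/5/3: the 5 is implied.
A third above B in this key is D, lowered to Db by the flat.
A fifth above B in this key is F#.
A seventh above B in this key is A.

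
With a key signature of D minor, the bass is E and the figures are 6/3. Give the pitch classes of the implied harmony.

E, G, C

A third above E in this key is G.
A sixth above E in this key is C.
Together with the bass E, this spells C major in first inversion.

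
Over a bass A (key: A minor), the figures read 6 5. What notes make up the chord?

A, C, E, F

The written figures 6 5 are shorthand for 6/5/3: the 3 is implied.
A third above A in this key is C.
A fifth above A in this key is E.
A sixth above A in this key is F.
Together with the bass A, this spells F major seventh in first inversion.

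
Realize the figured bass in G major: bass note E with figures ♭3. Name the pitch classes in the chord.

E, Gb, B

The written figures ♭3 are shorthand for 5/3: the 5 is implied.
A third above E in this key is G, lowered to Gb by the flat.
A fifth above E in this key is B.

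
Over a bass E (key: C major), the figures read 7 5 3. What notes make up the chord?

E, G, B, D

A third above E in this key is G.
A fifth above E in this key is B.
A seventh above E in this key is D.
Together with the bass E, this spells E minor seventh in root position.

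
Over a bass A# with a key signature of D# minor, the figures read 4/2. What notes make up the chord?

A#, B, D#, F#

The written figures 4/2 are shorthand for 6/4/2: the 6 is implied.
A second above A# in this key is B.
A fourth above A# in this key is D#.
A sixth above A# in this key is F#.
Together with the bass A#, this spells B major seventh in third inversion.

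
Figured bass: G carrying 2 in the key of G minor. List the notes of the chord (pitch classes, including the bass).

G, A, C, Eb

The written figures 2 are shorthand for 6/4/2: the 6/4 are implied.
A second above G in this key is A.
A fourth above G in this key is C.
A sixth above G in this key is Eb.
Together with the bass G, this spells A half-diminished seventh in third inversion.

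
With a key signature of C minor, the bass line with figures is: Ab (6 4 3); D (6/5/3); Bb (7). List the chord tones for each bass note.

Ab, C, D, F | D, F, Ab, Bb | Bb, D, F, Ab

Ab (6/4/3): Ab, C, D, F.
D (6/5/3): D, F, Ab, Bb.
Bb (7/5/3): Bb, D, F, Ab.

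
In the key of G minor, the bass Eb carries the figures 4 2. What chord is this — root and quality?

F dominant seventh

The figures 4 2 indicate a seventh chord in third inversion.
In third inversion the root lies a second above the bass: a second above Eb in G minor is F.
The chord tones are Eb, F, A, C, giving F dominant seventh.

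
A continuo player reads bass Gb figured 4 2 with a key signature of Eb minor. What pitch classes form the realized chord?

The written figures 4 2 are shorthand for 6/4/2: the 6 is implied.
A second above Gb in this key is Ab.
A fourth above Gb in this key is Cb.
A sixth above Gb in this key is Eb.
Together with the bass Gb, this spells Ab minor seventh in third inversion.

Gb, Ab, Cb, Eb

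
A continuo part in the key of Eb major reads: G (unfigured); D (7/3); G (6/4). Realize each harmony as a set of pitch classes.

G (5/3): G, Bb, D.
D (7/5/3): D, F, Ab, C.
G (6/4): G, C, Eb.

G, Bb, D | D, F, Ab, C | G, C, Eb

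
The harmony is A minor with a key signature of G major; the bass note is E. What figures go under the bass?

E is the fifth of A minor, so the chord is in second inversion.
A triad in second inversion is figured 6/4, conventionally abbreviated 6/4.

6/4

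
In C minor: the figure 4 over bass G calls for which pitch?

Counting 3 letter steps above G lands on C; in C minor, that letter is C.

C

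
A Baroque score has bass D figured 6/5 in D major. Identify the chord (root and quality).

B minor seventh

The figures 6/5 indicate a seventh chord in first inversion.
In first inversion the root lies a sixth above the bass: a sixth above D in D major is B.
The chord tones are D, F#, A, B, giving B minor seventh.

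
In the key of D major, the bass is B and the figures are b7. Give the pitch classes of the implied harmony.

B, D, F#, Ab

The written figures b7 are shorthand for 7/5/3: the 5/3 are implied.
A third above B in this key is D.
A fifth above B in this key is F#.
A seventh above B in this key is A, lowered to Ab by the flat.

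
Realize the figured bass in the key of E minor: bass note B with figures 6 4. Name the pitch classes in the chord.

B, E, G

A fourth above B in this key is E.
A sixth above B in this key is G.
Together with the bass B, this spells E minor in second inversion.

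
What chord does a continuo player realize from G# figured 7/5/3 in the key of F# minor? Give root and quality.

The figures 7/5/3 indicate a seventh chord in root position.
In root position the bass is the root, so the root is G#.
The chord tones are G#, B, D, F#, giving G# half-diminished seventh.

G# half-diminished seventh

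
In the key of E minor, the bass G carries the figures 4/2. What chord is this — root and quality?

The figures 4/2 indicate a seventh chord in third inversion.
In third inversion the root lies a second above the bass: a second above G in E minor is A.
The chord tones are G, A, C, E, giving A minor seventh.

A minor seventh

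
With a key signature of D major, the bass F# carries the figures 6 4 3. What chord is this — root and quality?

B minor seventh

The figures 6 4 3 indicate a seventh chord in second inversion.
In second inversion the root lies a fourth above the bass: a fourth above F# in D major is B.
The chord tones are F#, A, B, D, giving B minor seventh.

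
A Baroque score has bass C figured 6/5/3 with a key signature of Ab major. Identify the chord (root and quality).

The figures 6/5/3 indicate a seventh chord in first inversion.
In first inversion the root lies a sixth above the bass: a sixth above C in Ab major is Ab.
The chord tones are C, Eb, G, Ab, giving Ab major seventh.

Ab major seventh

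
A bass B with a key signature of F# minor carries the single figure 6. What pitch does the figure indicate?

Counting 5 letter steps above B lands on G; in F# minor, that letter is G#.

G#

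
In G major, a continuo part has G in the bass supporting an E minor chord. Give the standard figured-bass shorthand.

6

G is the third of E minor, so the chord is in first inversion.
A triad in first inversion is figured 6/3, conventionally abbreviated 6.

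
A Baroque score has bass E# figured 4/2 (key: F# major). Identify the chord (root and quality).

F# major seventh

The figures 4/2 indicate a seventh chord in third inversion.
In third inversion the root lies a second above the bass: a second above E# in F# major is F#.
The chord tones are E#, F#, A#, C#, giving F# major seventh.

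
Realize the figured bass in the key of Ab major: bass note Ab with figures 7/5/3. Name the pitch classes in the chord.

A third above Ab in this key is C.
A fifth above Ab in this key is Eb.
A seventh above Ab in this key is G.
Together with the bass Ab, this spells Ab major seventh in root position.

Ab, C, Eb, G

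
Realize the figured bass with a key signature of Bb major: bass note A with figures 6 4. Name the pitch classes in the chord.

A, D, F

A fourth above A in this key is D.
A sixth above A in this key is F.
Together with the bass A, this spells D minor in second inversion.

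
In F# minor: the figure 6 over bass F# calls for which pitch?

D

Counting 5 letter steps above F# lands on D; in F# minor, that letter is D.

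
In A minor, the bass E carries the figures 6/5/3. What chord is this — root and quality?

The figures 6/5/3 indicate a seventh chord in first inversion.
In first inversion the root lies a sixth above the bass: a sixth above E in A minor is C.
The chord tones are E, G, B, C, giving C major seventh.

C major seventh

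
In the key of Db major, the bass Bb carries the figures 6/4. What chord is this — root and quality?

The figures 6/4 indicate a triad in second inversion.
In second inversion the root lies a fourth above the bass: a fourth above Bb in Db major is Eb.
The chord tones are Bb, Eb, Gb, giving Eb minor.

Eb minor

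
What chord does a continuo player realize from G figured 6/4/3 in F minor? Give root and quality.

The figures 6/4/3 indicate a seventh chord in second inversion.
In second inversion the root lies a fourth above the bass: a fourth above G in F minor is C.
The chord tones are G, Bb, C, Eb, giving C minor seventh.

C minor seventh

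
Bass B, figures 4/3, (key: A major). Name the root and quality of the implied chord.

E dominant seventh

The figures 4/3 indicate a seventh chord in second inversion.
In second inversion the root lies a fourth above the bass: a fourth above B in A major is E.
The chord tones are B, D, E, G#, giving E dominant seventh.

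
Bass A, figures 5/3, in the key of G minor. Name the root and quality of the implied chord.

The figures 5/3 indicate a triad in root position.
In root position the bass is the root, so the root is A.
The chord tones are A, C, Eb, giving A diminished.

A diminished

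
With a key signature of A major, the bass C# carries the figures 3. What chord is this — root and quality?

The figures 3 indicate a triad in root position.
In root position the bass is the root, so the root is C#.
The chord tones are C#, E, G#, giving C# minor.

C# minor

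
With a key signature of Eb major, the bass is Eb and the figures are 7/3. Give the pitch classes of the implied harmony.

Eb, G, Bb, D

The written figures 7/3 are shorthand for 7/5/3: the 5 is implied.
A third above Eb in this key is G.
A fifth above Eb in this key is Bb.
A seventh above Eb in this key is D.
Together with the bass Eb, this spells Eb major seventh in root position.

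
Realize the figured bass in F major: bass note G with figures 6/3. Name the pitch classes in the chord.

A third above G in this key is Bb.
A sixth above G in this key is E.
Together with the bass G, this spells E diminished in first inversion.

G, Bb, E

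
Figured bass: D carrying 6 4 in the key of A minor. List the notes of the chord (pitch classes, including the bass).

D, G, B

A fourth above D in this key is G.
A sixth above D in this key is B.
Together with the bass D, this spells G major in second inversion.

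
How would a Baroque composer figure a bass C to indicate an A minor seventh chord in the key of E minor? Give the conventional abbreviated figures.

C is the third of A minor seventh, so the chord is in first inversion.
A seventh chord in first inversion is figured 6/5/3, conventionally abbreviated 6/5.

6/5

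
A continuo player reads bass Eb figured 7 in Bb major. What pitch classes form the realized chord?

Eb, G, Bb, D

The written figures 7 are shorthand for 7/5/3: the 5/3 are implied.
A third above Eb in this key is G.
A fifth above Eb in this key is Bb.
A seventh above Eb in this key is D.
Together with the bass Eb, this spells Eb major seventh in root position.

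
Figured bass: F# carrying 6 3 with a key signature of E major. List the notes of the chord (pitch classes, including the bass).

F#, A, D#

A third above F# in this key is A.
A sixth above F# in this key is D#.
Together with the bass F#, this spells D# diminished in first inversion.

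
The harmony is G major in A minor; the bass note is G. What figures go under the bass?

no figures

G is the root of G major, so the chord is in root position.
A triad in root position is figured 5/3, conventionally abbreviated (no figures — root-position triad).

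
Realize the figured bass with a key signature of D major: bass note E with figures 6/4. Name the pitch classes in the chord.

E, A, C#

A fourth above E in this key is A.
A sixth above E in this key is C#.
Together with the bass E, this spells A major in second inversion.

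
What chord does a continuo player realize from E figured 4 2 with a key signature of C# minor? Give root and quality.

F# minor seventh

The figures 4 2 indicate a seventh chord in third inversion.
In third inversion the root lies a second above the bass: a second above E in C# minor is F#.
The chord tones are E, F#, A, C#, giving F# minor seventh.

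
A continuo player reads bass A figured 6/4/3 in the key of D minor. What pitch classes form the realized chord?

A, C, D, F

A third above A in this key is C.
A fourth above A in this key is D.
A sixth above A in this key is F.
Together with the bass A, this spells D minor seventh in second inversion.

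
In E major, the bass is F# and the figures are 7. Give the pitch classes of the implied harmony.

The written figures 7 are shorthand for 7/5/3: the 5/3 are implied.
A third above F# in this key is A.
A fifth above F# in this key is C#.
A seventh above F# in this key is E.
Together with the bass F#, this spells F# minor seventh in root position.

F#, A, C#, E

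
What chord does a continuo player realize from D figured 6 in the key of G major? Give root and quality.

B minor

The figures 6 indicate a triad in first inversion.
In first inversion the root lies a sixth above the bass: a sixth above D in G major is B.
The chord tones are D, F#, B, giving B minor.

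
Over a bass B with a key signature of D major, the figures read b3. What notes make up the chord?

B, Db, F#

The written figures b3 are shorthand for 5/3: the 5 is implied.
A third above B in this key is D, lowered to Db by the flat.
A fifth above B in this key is F#.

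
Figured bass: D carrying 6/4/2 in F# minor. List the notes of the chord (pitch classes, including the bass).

A second above D in this key is E.
A fourth above D in this key is G#.
A sixth above D in this key is B.
Together with the bass D, this spells E dominant seventh in third inversion.

D, E, G#, B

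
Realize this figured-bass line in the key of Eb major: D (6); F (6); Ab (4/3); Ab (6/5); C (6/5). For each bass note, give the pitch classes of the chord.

D (6/3): D, F, Bb.
F (6/3): F, Ab, D.
Ab (6/4/3): Ab, C, D, F.
Ab (6/5/3): Ab, C, Eb, F.
C (6/5/3): C, Eb, G, Ab.

D, F, Bb | F, Ab, D | Ab, C, D, F | Ab, C, Eb, F | C, Eb, G, Ab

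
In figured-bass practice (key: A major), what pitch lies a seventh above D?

Counting 6 letter steps above D lands on C; in A major, that letter is C#.

C#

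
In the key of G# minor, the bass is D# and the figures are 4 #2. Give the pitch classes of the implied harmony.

The written figures 4 #2 are shorthand for 6/4/2: the 6 is implied.
A second above D# in this key is E, raised to E# by the sharp.
A fourth above D# in this key is G#.
A sixth above D# in this key is B.
Together with the bass D#, this spells E# half-diminished seventh in third inversion.

D#, E#, G#, B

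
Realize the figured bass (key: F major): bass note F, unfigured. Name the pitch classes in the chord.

F, A, C

An unfigured bass implies 5/3.
A third above F in this key is A.
A fifth above F in this key is C.
Together with the bass F, this spells F major in root position.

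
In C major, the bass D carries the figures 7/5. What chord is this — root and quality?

The figures 7/5 indicate a seventh chord in root position.
In root position the bass is the root, so the root is D.
The chord tones are D, F, A, C, giving D minor seventh.

D minor seventh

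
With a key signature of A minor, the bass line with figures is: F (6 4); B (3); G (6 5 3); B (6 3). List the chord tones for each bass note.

F (6/4): F, B, D.
B (5/3): B, D, F.
G (6/5/3): G, B, D, E.
B (6/3): B, D, G.

F, B, D | B, D, F | G, B, D, E | B, D, G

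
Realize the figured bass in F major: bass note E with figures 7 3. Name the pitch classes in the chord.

E, G, Bb, D

The written figures 7 3 are shorthand for 7/5/3: the 5 is implied.
A third above E in this key is G.
A fifth above E in this key is Bb.
A seventh above E in this key is D.
Together with the bass E, this spells E half-diminished seventh in root position.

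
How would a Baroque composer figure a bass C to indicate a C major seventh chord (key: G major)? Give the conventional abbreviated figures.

7

C is the root of C major seventh, so the chord is in root position.
A seventh chord in root position is figured 7/5/3, conventionally abbreviated 7.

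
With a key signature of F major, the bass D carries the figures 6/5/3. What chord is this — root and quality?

Bb major seventh

The figures 6/5/3 indicate a seventh chord in first inversion.
In first inversion the root lies a sixth above the bass: a sixth above D in F major is Bb.
The chord tones are D, F, A, Bb, giving Bb major seventh.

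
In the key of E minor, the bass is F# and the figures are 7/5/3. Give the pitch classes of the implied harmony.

A third above F# in this key is A.
A fifth above F# in this key is C.
A seventh above F# in this key is E.
Together with the bass F#, this spells F# half-diminished seventh in root position.

F#, A, C, E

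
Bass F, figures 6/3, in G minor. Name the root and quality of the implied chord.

D minor

The figures 6/3 indicate a triad in first inversion.
In first inversion the root lies a sixth above the bass: a sixth above F in G minor is D.
The chord tones are F, A, D, giving D minor.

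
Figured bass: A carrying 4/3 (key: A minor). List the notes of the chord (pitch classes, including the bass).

A, C, D, F

The written figures 4/3 are shorthand for 6/4/3: the 6 is implied.
A third above A in this key is C.
A fourth above A in this key is D.
A sixth above A in this key is F.
Together with the bass A, this spells D minor seventh in second inversion.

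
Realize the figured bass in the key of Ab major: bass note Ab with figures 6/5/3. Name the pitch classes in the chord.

Ab, C, Eb, F

A third above Ab in this key is C.
A fifth above Ab in this key is Eb.
A sixth above Ab in this key is F.
Together with the bass Ab, this spells F minor seventh in first inversion.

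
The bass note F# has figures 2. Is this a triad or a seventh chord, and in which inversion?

seventh chord, third inversion

2 is shorthand for 6/4/2.
Intervals of 6/4/2 above the bass form a seventh chord; the bass is the seventh, so this is third inversion.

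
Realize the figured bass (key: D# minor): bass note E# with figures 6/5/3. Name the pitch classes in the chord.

E#, G#, B, C#

A third above E# in this key is G#.
A fifth above E# in this key is B.
A sixth above E# in this key is C#.
Together with the bass E#, this spells C# dominant seventh in first inversion.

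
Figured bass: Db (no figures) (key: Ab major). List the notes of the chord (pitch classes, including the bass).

Db, F, Ab

An unfigured bass implies 5/3.
A third above Db in this key is F.
A fifth above Db in this key is Ab.
Together with the bass Db, this spells Db major in root position.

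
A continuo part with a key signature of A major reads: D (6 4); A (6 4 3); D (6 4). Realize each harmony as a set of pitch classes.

D (6/4): D, G#, B.
A (6/4/3): A, C#, D, F#.
D (6/4): D, G#, B.

D, G#, B | A, C#, D, F# | D, G#, B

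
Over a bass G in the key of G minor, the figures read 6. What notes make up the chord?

G, Bb, Eb

The written figures 6 are shorthand for 6/3: the 3 is implied.
A third above G in this key is Bb.
A sixth above G in this key is Eb.
Together with the bass G, this spells Eb major in first inversion.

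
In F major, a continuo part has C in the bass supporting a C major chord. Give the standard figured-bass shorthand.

C is the root of C major, so the chord is in root position.
A triad in root position is figured 5/3, conventionally abbreviated (no figures — root-position triad).

no figures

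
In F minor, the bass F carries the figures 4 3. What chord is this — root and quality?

The figures 4 3 indicate a seventh chord in second inversion.
In second inversion the root lies a fourth above the bass: a fourth above F in F minor is Bb.
The chord tones are F, Ab, Bb, Db, giving Bb minor seventh.

Bb minor seventh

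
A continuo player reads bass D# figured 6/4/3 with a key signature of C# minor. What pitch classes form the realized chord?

A third above D# in this key is F#.
A fourth above D# in this key is G#.
A sixth above D# in this key is B.
Together with the bass D#, this spells G# minor seventh in second inversion.

D#, F#, G#, B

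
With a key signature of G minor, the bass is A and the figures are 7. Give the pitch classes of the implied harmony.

A, C, Eb, G

The written figures 7 are shorthand for 7/5/3: the 5/3 are implied.
A third above A in this key is C.
A fifth above A in this key is Eb.
A seventh above A in this key is G.
Together with the bass A, this spells A half-diminished seventh in root position.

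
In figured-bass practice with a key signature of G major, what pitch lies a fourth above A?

D

Counting 3 letter steps above A lands on D; in G major, that letter is D.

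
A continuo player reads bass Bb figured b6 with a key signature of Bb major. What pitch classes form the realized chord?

The written figures b6 are shorthand for 6/3: the 3 is implied.
A third above Bb in this key is D.
A sixth above Bb in this key is G, lowered to Gb by the flat.
Together with the bass Bb, this spells Gb augmented in first inversion.

Bb, D, Gb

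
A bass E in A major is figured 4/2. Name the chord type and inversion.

4/2 is shorthand for 6/4/2.
Intervals of 6/4/2 above the bass form a seventh chord; the bass is the seventh, so this is third inversion.

seventh chord, third inversion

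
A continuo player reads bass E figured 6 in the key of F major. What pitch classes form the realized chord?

E, G, C

The written figures 6 are shorthand for 6/3: the 3 is implied.
A third above E in this key is G.
A sixth above E in this key is C.
Together with the bass E, this spells C major in first inversion.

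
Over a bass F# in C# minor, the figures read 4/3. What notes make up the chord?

F#, A, B, D#

The written figures 4/3 are shorthand for 6/4/3: the 6 is implied.
A third above F# in this key is A.
A fourth above F# in this key is B.
A sixth above F# in this key is D#.
Together with the bass F#, this spells B dominant seventh in second inversion.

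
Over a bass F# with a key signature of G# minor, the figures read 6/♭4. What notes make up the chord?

A fourth above F# in this key is B, lowered to Bb by the flat.
A sixth above F# in this key is D#.

F#, Bb, D#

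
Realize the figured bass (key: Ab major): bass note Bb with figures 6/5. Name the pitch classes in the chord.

The written figures 6/5 are shorthand for 6/5/3: the 3 is implied.
A third above Bb in this key is Db.
A fifth above Bb in this key is F.
A sixth above Bb in this key is G.
Together with the bass Bb, this spells G half-diminished seventh in first inversion.

Bb, Db, F, G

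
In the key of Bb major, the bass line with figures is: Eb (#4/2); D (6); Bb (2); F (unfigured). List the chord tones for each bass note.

Eb, F, A#, C | D, F, Bb | Bb, C, Eb, G | F, A, C

Eb (6/#4/2): Eb, F, A#, C.
D (6/3): D, F, Bb.
Bb (6/4/2): Bb, C, Eb, G.
F (5/3): F, A, C.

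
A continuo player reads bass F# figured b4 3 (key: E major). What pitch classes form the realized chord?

The written figures b4 3 are shorthand for 6/4/3: the 6 is implied.
A third above F# in this key is A.
A fourth above F# in this key is B, lowered to Bb by the flat.
A sixth above F# in this key is D#.

F#, A, Bb, D#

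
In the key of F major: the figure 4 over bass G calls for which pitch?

Counting 3 letter steps above G lands on C; in F major, that letter is C.

C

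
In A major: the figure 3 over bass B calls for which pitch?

Counting 2 letter steps above B lands on D; in A major, that letter is D.

D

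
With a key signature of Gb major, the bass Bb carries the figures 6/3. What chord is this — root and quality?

Gb major

The figures 6/3 indicate a triad in first inversion.
In first inversion the root lies a sixth above the bass: a sixth above Bb in Gb major is Gb.
The chord tones are Bb, Db, Gb, giving Gb major.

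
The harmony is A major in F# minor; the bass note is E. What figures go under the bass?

E is the fifth of A major, so the chord is in second inversion.
A triad in second inversion is figured 6/4, conventionally abbreviated 6/4.

6/4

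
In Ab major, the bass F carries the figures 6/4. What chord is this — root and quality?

The figures 6/4 indicate a triad in second inversion.
In second inversion the root lies a fourth above the bass: a fourth above F in Ab major is Bb.
The chord tones are F, Bb, Db, giving Bb minor.

Bb minor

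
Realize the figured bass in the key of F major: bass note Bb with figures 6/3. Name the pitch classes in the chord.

Bb, D, G

A third above Bb in this key is D.
A sixth above Bb in this key is G.
Together with the bass Bb, this spells G minor in first inversion.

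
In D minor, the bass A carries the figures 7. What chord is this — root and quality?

The figures 7 indicate a seventh chord in root position.
In root position the bass is the root, so the root is A.
The chord tones are A, C, E, G, giving A minor seventh.

A minor seventh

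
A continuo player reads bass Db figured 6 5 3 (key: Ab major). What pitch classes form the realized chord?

A third above Db in this key is F.
A fifth above Db in this key is Ab.
A sixth above Db in this key is Bb.
Together with the bass Db, this spells Bb minor seventh in first inversion.

Db, F, Ab, Bb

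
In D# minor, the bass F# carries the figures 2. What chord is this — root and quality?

The figures 2 indicate a seventh chord in third inversion.
In third inversion the root lies a second above the bass: a second above F# in D# minor is G#.
The chord tones are F#, G#, B, D#, giving G# minor seventh.

G# minor seventh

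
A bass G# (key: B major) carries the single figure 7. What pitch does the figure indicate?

F#

Counting 6 letter steps above G# lands on F; in B major, that letter is F#.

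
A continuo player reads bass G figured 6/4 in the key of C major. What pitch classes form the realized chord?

A fourth above G in this key is C.
A sixth above G in this key is E.
Together with the bass G, this spells C major in second inversion.

G, C, E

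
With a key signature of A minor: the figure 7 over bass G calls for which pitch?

Counting 6 letter steps above G lands on F; in A minor, that letter is F.

F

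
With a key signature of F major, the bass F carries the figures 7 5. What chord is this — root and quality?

F major seventh

The figures 7 5 indicate a seventh chord in root position.
In root position the bass is the root, so the root is F.
The chord tones are F, A, C, E, giving F major seventh.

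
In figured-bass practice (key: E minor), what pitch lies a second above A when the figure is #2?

Counting 1 letter step above A lands on B; in E minor, that letter is B.
The #2 figure raises it a semitone, giving B#.

B#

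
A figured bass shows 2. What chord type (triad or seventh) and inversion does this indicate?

seventh chord, third inversion

2 is shorthand for 6/4/2.
Intervals of 6/4/2 above the bass form a seventh chord; the bass is the seventh, so this is third inversion.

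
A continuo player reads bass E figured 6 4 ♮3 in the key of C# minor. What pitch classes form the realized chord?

E, G, A, C#

A third above E in this key is G#, made natural (G) by the ♮ figure.
A fourth above E in this key is A.
A sixth above E in this key is C#.
Together with the bass E, this spells A dominant seventh in second inversion.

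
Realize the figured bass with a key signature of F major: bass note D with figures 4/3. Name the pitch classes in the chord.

The written figures 4/3 are shorthand for 6/4/3: the 6 is implied.
A third above D in this key is F.
A fourth above D in this key is G.
A sixth above D in this key is Bb.
Together with the bass D, this spells G minor seventh in second inversion.

D, F, G, Bb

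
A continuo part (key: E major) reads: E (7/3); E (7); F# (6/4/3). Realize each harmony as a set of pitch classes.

E (7/5/3): E, G#, B, D#.
E (7/5/3): E, G#, B, D#.
F# (6/4/3): F#, A, B, D#.

E, G#, B, D# | E, G#, B, D# | F#, A, B, D#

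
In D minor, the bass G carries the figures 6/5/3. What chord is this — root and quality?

E half-diminished seventh

The figures 6/5/3 indicate a seventh chord in first inversion.
In first inversion the root lies a sixth above the bass: a sixth above G in D minor is E.
The chord tones are G, Bb, D, E, giving E half-diminished seventh.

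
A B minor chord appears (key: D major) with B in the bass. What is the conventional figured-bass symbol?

no figures

B is the root of B minor, so the chord is in root position.
A triad in root position is figured 5/3, conventionally abbreviated (no figures — root-position triad).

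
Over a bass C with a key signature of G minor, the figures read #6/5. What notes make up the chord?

C, Eb, G, A#

The written figures #6/5 are shorthand for 6/5/3: the 3 is implied.
A third above C in this key is Eb.
A fifth above C in this key is G.
A sixth above C in this key is A, raised to A# by the sharp.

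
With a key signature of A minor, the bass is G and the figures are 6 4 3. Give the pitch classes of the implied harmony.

G, B, C, E

A third above G in this key is B.
A fourth above G in this key is C.
A sixth above G in this key is E.
Together with the bass G, this spells C major seventh in second inversion.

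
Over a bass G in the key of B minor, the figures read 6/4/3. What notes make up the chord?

A third above G in this key is B.
A fourth above G in this key is C#.
A sixth above G in this key is E.
Together with the bass G, this spells C# half-diminished seventh in second inversion.

G, B, C#, E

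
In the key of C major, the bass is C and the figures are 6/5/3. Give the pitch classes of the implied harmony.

C, E, G, A

A third above C in this key is E.
A fifth above C in this key is G.
A sixth above C in this key is A.
Together with the bass C, this spells A minor seventh in first inversion.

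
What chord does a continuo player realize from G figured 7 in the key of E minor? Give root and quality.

The figures 7 indicate a seventh chord in root position.
In root position the bass is the root, so the root is G.
The chord tones are G, B, D, F#, giving G major seventh.

G major seventh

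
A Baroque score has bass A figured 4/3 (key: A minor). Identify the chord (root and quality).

The figures 4/3 indicate a seventh chord in second inversion.
In second inversion the root lies a fourth above the bass: a fourth above A in A minor is D.
The chord tones are A, C, D, F, giving D minor seventh.

D minor seventh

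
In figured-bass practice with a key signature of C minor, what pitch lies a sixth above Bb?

G

Counting 5 letter steps above Bb lands on G; in C minor, that letter is G.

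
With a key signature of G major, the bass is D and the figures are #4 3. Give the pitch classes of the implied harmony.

D, F#, G#, B

The written figures #4 3 are shorthand for 6/4/3: the 6 is implied.
A third above D in this key is F#.
A fourth above D in this key is G, raised to G# by the sharp.
A sixth above D in this key is B.
Together with the bass D, this spells G# half-diminished seventh in second inversion.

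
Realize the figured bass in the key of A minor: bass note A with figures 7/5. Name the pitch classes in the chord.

A, C, E, G

The written figures 7/5 are shorthand for 7/5/3: the 3 is implied.
A third above A in this key is C.
A fifth above A in this key is E.
A seventh above A in this key is G.
Together with the bass A, this spells A minor seventh in root position.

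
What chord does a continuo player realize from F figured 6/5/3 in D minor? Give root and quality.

The figures 6/5/3 indicate a seventh chord in first inversion.
In first inversion the root lies a sixth above the bass: a sixth above F in D minor is D.
The chord tones are F, A, C, D, giving D minor seventh.

D minor seventh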